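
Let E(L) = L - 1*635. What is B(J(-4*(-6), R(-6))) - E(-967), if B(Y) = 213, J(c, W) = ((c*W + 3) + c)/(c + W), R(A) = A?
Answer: 1815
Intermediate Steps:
J(c, W) = (3 + c + W*c)/(W + c) (J(c, W) = ((W*c + 3) + c)/(W + c) = ((3 + W*c) + c)/(W + c) = (3 + c + W*c)/(W + c))
E(L) = -635 + L (E(L) = L - 635 = -635 + L)
B(J(-4*(-6), R(-6))) - E(-967) = 213 - (-635 - 967) = 213 - 1*(-1602) = 213 + 1602 = 1815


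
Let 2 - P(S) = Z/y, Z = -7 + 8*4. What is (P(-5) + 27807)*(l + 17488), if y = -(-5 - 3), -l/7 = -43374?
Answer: 35714533191/4 ≈ 8.9286e+9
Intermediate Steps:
l = 303618 (l = -7*(-43374) = 303618)
y = 8 (y = -1*(-8) = 8)
Z = 25 (Z = -7 + 32 = 25)
P(S) = -9/8 (P(S) = 2 - 25/8 = -9/8)
(P(-5) + 27807)*(l + 17488) = (-9/8 + 27807)*(303618 + 17488) = (222447/8)*321106 = 35714533191/4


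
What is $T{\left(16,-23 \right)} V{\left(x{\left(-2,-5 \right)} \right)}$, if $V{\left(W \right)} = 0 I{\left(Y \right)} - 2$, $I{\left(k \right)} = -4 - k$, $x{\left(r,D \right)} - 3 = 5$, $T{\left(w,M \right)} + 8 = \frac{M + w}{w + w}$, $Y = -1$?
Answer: $\frac{263}{16} \approx 16.438$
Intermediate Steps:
$T{\left(w,M \right)} = -8 + \frac{M + w}{2 w}$ ($T{\left(w,M \right)} = -8 + \frac{M + w}{w + w} = -8 + \frac{M + w}{2 w}$)
$x{\left(r,D \right)} = 8$ ($x{\left(r,D \right)} = 3 + 5 = 8$)
$V{\left(W \right)} = -2$ ($V{\left(W \right)} = 0 \left(-4 - -1\right) - 2 = 0 \left(-4 + 1\right) - 2 = 0 \left(-3\right) - 2 = 0 - 2 = -2$)
$T{\left(16,-23 \right)} V{\left(x{\left(-2,-5 \right)} \right)} = \frac{-23 - 240}{2 \cdot 16} \left(-2\right) = \frac{1}{2} \cdot \frac{1}{16} \left(-23 - 240\right) \left(-2\right) = \frac{1}{2} \cdot \frac{1}{16} \left(-263\right) \left(-2\right) = \left(- \frac{263}{32}\right) \left(-2\right) = \frac{263}{16}$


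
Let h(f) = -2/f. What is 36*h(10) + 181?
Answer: 869/5 ≈ 173.80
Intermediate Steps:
36*h(10) + 181 = 36*(-2/10) + 181 = 36*(-2*1/10) + 181 = 36*(-1/5) + 181 = -36/5 + 181 = 869/5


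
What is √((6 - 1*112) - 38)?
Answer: 12*I ≈ 12.0*I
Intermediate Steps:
√((6 - 1*112) - 38) = √((6 - 112) - 38) = √(-106 - 38) = √(-144) = 12*I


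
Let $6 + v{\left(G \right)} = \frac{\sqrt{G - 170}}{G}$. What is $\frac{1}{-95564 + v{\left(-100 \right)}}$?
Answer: $- \frac{95570000}{9133624900027} + \frac{30 i \sqrt{30}}{9133624900027} \approx -1.0464 \cdot 10^{-5} + 1.799 \cdot 10^{-11} i$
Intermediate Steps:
$v{\left(G \right)} = -6 + \frac{\sqrt{-170 + G}}{G}$ ($v{\left(G \right)} = -6 + \frac{\sqrt{G - 170}}{G} = -6 + \frac{\sqrt{-170 + G}}{G}$)
$\frac{1}{-95564 + v{\left(-100 \right)}} = \frac{1}{-95564 - \left(6 - \frac{\sqrt{-170 - 100}}{-100}\right)} = \frac{1}{-95564 - \left(6 + \frac{\sqrt{-270}}{100}\right)} = \frac{1}{-95564 - \left(6 + \frac{3 i \sqrt{30}}{100}\right)} = \frac{1}{-95570 - \frac{3 i \sqrt{30}}{100}}$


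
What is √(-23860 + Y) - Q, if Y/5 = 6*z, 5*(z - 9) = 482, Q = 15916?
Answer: -15916 + I*√20698 ≈ -15916.0 + 143.87*I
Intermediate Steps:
z = 527/5 (z = 9 + (⅕)*482 = 9 + 482/5 = 527/5 ≈ 105.40)
Y = 3162 (Y = 5*(6*(527/5)) = 5*(3162/5) = 3162)
√(-23860 + Y) - Q = √(-23860 + 3162) - 1*15916 = √(-20698) - 15916 = I*√20698 - 15916 = -15916 + I*√20698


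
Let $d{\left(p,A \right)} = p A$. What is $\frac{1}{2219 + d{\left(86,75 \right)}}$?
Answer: $\frac{1}{8669} \approx 0.00011535$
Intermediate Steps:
$d{\left(p,A \right)} = A p$
$\frac{1}{2219 + d{\left(86,75 \right)}} = \frac{1}{2219 + 75 \cdot 86} = \frac{1}{2219 + 6450} = \frac{1}{8669}$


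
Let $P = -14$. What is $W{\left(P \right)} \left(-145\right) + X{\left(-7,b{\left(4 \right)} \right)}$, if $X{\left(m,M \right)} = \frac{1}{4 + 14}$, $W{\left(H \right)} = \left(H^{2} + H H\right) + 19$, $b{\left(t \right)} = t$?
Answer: $- \frac{1072709}{18} \approx -59595.0$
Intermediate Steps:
$W{\left(H \right)} = 19 + 2 H^{2}$ ($W{\left(H \right)} = \left(H^{2} + H^{2}\right) + 19 = 2 H^{2} + 19 = 19 + 2 H^{2}$)
$X{\left(m,M \right)} = \frac{1}{18}$
$W{\left(P \right)} \left(-145\right) + X{\left(-7,b{\left(4 \right)} \right)} = \left(19 + 2 \left(-14\right)^{2}\right) \left(-145\right) + \frac{1}{18} = \left(19 + 2 \cdot 196\right) \left(-145\right) + \frac{1}{18} = \left(19 + 392\right) \left(-145\right) + \frac{1}{18} = 411 \left(-145\right) + \frac{1}{18} = -59595 + \frac{1}{18} = - \frac{1072709}{18}$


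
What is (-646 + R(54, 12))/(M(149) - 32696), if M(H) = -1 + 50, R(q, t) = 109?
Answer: 537/32647 ≈ 0.016449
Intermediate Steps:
M(H) = 49
(-646 + R(54, 12))/(M(149) - 32696) = (-646 + 109)/(49 - 32696) = -537/(-32647) = -537*(-1/32647) = 537/32647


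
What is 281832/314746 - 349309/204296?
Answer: -26183230121/32150674408 ≈ -0.81439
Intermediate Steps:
281832/314746 - 349309/204296 = 281832*(1/314746) - 349309*1/204296 = 140916/157373 - 349309/204296 = -26183230121/32150674408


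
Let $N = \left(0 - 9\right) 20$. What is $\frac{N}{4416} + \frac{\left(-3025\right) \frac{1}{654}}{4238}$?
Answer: $- \frac{10671995}{254991984} \approx -0.041852$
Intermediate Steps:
$N = -180$ ($N = \left(-9\right) 20 = -180$)
$\frac{N}{4416} + \frac{\left(-3025\right) \frac{1}{654}}{4238} = - \frac{180}{4416} + \frac{\left(-3025\right) \frac{1}{654}}{4238} = \left(-180\right) \frac{1}{4416} + \left(-3025\right) \frac{1}{654} \cdot \frac{1}{4238} = - \frac{15}{368} - \frac{3025}{2771652} = - \frac{10671995}{254991984}$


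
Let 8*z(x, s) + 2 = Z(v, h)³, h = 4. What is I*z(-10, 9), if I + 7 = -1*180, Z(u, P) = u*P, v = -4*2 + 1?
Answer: 2052699/4 ≈ 5.1318e+5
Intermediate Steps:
v = -7 (v = -8 + 1 = -7)
Z(u, P) = P*u
I = -187 (I = -7 - 1*180 = -7 - 180 = -187)
z(x, s) = -10977/4 (z(x, s) = -¼ + (4*(-7))³/8 = -¼ + (⅛)*(-28)³ = -¼ + (⅛)*(-21952) = -¼ - 2744 = -10977/4)
I*z(-10, 9) = -187*(-10977/4) = 2052699/4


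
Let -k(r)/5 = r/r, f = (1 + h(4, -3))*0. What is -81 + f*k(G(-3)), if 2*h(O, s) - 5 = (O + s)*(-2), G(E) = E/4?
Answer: -81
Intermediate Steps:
G(E) = E/4 (G(E) = E*(¼) = E/4)
h(O, s) = 5/2 - O - s (h(O, s) = 5/2 + ((O + s)*(-2))/2 = 5/2 + (-2*O - 2*s)/2 = 5/2 + (-O - s) = 5/2 - O - s)
f = 0 (f = (1 + (5/2 - 1*4 - 1*(-3)))*0 = (1 + (5/2 - 4 + 3))*0 = (1 + 3/2)*0 = (5/2)*0 = 0)
k(r) = -5 (k(r) = -5*r/r = -5*1 = -5)
-81 + f*k(G(-3)) = -81 + 0*(-5) = -81 + 0 = -81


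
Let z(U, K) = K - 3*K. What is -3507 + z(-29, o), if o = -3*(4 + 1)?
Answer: -3477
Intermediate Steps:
o = -15 (o = -3*5 = -15)
z(U, K) = -2*K
-3507 + z(-29, o) = -3507 - 2*(-15) = -3507 + 30 = -3477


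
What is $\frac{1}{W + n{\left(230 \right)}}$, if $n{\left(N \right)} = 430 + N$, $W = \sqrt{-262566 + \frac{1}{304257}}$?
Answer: $\frac{18255420}{19311081151} - \frac{i \sqrt{24306344310813477}}{212421892661} \approx 0.00094533 - 0.00073394 i$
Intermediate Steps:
$W = \frac{i \sqrt{24306344310813477}}{304257}$ ($W = \sqrt{-262566 + \frac{1}{304257}} = \sqrt{- \frac{79887543461}{304257}} = \frac{i \sqrt{24306344310813477}}{304257} \approx 512.41 i$)
$\frac{1}{W + n{\left(230 \right)}} = \frac{1}{\frac{i \sqrt{24306344310813477}}{304257} + \left(430 + 230\right)} = \frac{1}{\frac{i \sqrt{24306344310813477}}{304257} + 660} = \frac{1}{660 + \frac{i \sqrt{24306344310813477}}{304257}}$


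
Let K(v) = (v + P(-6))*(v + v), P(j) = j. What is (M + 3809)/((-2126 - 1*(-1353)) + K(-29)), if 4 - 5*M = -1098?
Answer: 20147/6285 ≈ 3.2056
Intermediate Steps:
M = 1102/5 (M = 4/5 - 1/5*(-1098) = 4/5 + 1098/5 = 1102/5 ≈ 220.40)
K(v) = 2*v*(-6 + v) (K(v) = (v - 6)*(v + v) = (-6 + v)*(2*v) = 2*v*(-6 + v))
(M + 3809)/((-2126 - 1*(-1353)) + K(-29)) = (1102/5 + 3809)/((-2126 - 1*(-1353)) + 2*(-29)*(-6 - 29)) = 20147/(5*((-2126 + 1353) + 2*(-29)*(-35))) = 20147/(5*(-773 + 2030)) = (20147/5)/1257 = (20147/5)*(1/1257) = 20147/6285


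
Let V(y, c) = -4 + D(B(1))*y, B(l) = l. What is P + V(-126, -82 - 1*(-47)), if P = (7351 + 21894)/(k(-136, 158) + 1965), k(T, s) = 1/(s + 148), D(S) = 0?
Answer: 6543806/601291 ≈ 10.883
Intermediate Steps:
k(T, s) = 1/(148 + s)
V(y, c) = -4 (V(y, c) = -4 + 0*y = -4 + 0 = -4)
P = 8948970/601291 (P = (7351 + 21894)/(1/(148 + 158) + 1965) = 29245/(1/306 + 1965) = 29245/(601291/306) = 29245*(306/601291) = 8948970/601291 ≈ 14.883)
P + V(-126, -82 - 1*(-47)) = 8948970/601291 - 4 = 6543806/601291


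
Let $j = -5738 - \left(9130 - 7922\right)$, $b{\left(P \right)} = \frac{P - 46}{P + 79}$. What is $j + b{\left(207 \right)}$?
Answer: $- \frac{1986395}{286} \approx -6945.4$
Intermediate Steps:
$b{\left(P \right)} = \frac{-46 + P}{79 + P}$
$j = -6946$ ($j = -5738 - \left(9130 - 7922\right) = -5738 - 1208 = -6946$)
$j + b{\left(207 \right)} = -6946 + \frac{-46 + 207}{79 + 207} = -6946 + \frac{1}{286} \cdot 161 = -6946 + \frac{161}{286} = - \frac{1986395}{286}$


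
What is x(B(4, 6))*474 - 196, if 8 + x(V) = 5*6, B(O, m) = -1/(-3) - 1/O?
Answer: 10232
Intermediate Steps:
B(O, m) = ⅓ - 1/O (B(O, m) = -1*(-⅓) - 1/O = ⅓ - 1/O)
x(V) = 22 (x(V) = -8 + 5*6 = -8 + 30 = 22)
x(B(4, 6))*474 - 196 = 22*474 - 196 = 10428 - 196 = 10232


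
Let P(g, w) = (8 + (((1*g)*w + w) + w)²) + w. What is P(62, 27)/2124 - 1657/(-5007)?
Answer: 4984838867/3544956 ≈ 1406.2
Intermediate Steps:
P(g, w) = 8 + w + (2*w + g*w)² (P(g, w) = (8 + ((g*w + w) + w)²) + w = (8 + ((w + g*w) + w)²) + w = (8 + (2*w + g*w)²) + w = 8 + w + (2*w + g*w)²)
P(62, 27)/2124 - 1657/(-5007) = (8 + 27 + 27²*(2 + 62)²)/2124 - 1657/(-5007) = (8 + 27 + 729*64²)*(1/2124) - 1657*(-1/5007) = (8 + 27 + 729*4096)*(1/2124) + 1657/5007 = (8 + 27 + 2985984)*(1/2124) + 1657/5007 = 2986019*(1/2124) + 1657/5007 = 2986019/2124 + 1657/5007 = 4984838867/3544956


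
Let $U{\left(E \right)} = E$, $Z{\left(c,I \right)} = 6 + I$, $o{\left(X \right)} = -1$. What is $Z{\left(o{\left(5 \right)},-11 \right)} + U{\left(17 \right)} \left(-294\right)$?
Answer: $-5003$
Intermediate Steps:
$Z{\left(o{\left(5 \right)},-11 \right)} + U{\left(17 \right)} \left(-294\right) = \left(6 - 11\right) + 17 \left(-294\right) = -5 - 4998 = -5003$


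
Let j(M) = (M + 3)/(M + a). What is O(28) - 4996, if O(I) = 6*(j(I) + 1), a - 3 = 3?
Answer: -84737/17 ≈ -4984.5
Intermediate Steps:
a = 6 (a = 3 + 3 = 6)
j(M) = (3 + M)/(6 + M) (j(M) = (M + 3)/(M + 6) = (3 + M)/(6 + M))
O(I) = 6 + 6*(3 + I)/(6 + I) (O(I) = 6*((3 + I)/(6 + I) + 1) = 6*(1 + (3 + I)/(6 + I)) = 6 + 6*(3 + I)/(6 + I))
O(28) - 4996 = 6*(9 + 2*28)/(6 + 28) - 4996 = 6*(9 + 56)/34 - 4996 = 6*(1/34)*65 - 4996 = 195/17 - 4996 = -84737/17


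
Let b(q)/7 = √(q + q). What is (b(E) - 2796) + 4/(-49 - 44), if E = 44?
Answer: -260032/93 + 14*√22 ≈ -2730.4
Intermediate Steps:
b(q) = 7*√2*√q (b(q) = 7*√(q + q) = 7*√(2*q) = 7*(√2*√q) = 7*√2*√q)
(b(E) - 2796) + 4/(-49 - 44) = (7*√2*√44 - 2796) + 4/(-49 - 44) = (7*√2*(2*√11) - 2796) + 4/(-93) = (14*√22 - 2796) - 1/93*4 = (-2796 + 14*√22) - 4/93 = -260032/93 + 14*√22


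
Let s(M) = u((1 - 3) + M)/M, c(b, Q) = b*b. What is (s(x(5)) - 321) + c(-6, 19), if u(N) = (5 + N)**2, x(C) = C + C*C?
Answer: -2487/10 ≈ -248.70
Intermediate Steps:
c(b, Q) = b**2
x(C) = C + C**2
s(M) = (3 + M)**2/M (s(M) = (5 + ((1 - 3) + M))**2/M = (5 + (-2 + M))**2/M = (3 + M)**2/M)
(s(x(5)) - 321) + c(-6, 19) = ((3 + 5*(1 + 5))**2/((5*(1 + 5))) - 321) + (-6)**2 = ((3 + 5*6)**2/((5*6)) - 321) + 36 = ((3 + 30)**2/30 - 321) + 36 = ((1/30)*33**2 - 321) + 36 = ((1/30)*1089 - 321) + 36 = (363/10 - 321) + 36 = -2847/10 + 36 = -2487/10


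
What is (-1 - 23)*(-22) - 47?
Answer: 481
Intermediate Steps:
(-1 - 23)*(-22) - 47 = -24*(-22) - 47 = 528 - 47 = 481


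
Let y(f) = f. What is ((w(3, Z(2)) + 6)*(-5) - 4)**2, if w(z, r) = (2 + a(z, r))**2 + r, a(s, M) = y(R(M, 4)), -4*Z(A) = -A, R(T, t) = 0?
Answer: 12769/4 ≈ 3192.3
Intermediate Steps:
Z(A) = A/4 (Z(A) = -(-1)*A/4 = A/4)
a(s, M) = 0
w(z, r) = 4 + r (w(z, r) = (2 + 0)**2 + r = 2**2 + r = 4 + r)
((w(3, Z(2)) + 6)*(-5) - 4)**2 = (((4 + (1/4)*2) + 6)*(-5) - 4)**2 = (((4 + 1/2) + 6)*(-5) - 4)**2 = ((9/2 + 6)*(-5) - 4)**2 = ((21/2)*(-5) - 4)**2 = (-105/2 - 4)**2 = (-113/2)**2 = 12769/4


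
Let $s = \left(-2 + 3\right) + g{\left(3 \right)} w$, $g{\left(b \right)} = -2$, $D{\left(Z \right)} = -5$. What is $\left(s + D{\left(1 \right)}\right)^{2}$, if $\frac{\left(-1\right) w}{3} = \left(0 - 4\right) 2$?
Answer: $2704$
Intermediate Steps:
$w = 24$ ($w = - 3 \left(0 - 4\right) 2 = - 3 \left(\left(-4\right) 2\right) = \left(-3\right) \left(-8\right) = 24$)
$s = -47$ ($s = \left(-2 + 3\right) - 48 = 1 - 48 = -47$)
$\left(s + D{\left(1 \right)}\right)^{2} = \left(-47 - 5\right)^{2} = \left(-52\right)^{2} = 2704$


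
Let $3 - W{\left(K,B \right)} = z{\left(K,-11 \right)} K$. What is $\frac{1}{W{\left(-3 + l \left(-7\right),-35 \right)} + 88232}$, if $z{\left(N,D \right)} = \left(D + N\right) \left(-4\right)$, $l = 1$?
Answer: $\frac{1}{89075} \approx 1.1226 \cdot 10^{-5}$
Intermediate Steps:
$z{\left(N,D \right)} = - 4 D - 4 N$
$W{\left(K,B \right)} = 3 - K \left(44 - 4 K\right)$ ($W{\left(K,B \right)} = 3 - \left(\left(-4\right) \left(-11\right) - 4 K\right) K = 3 - \left(44 - 4 K\right) K = 3 - K \left(44 - 4 K\right)$)
$\frac{1}{W{\left(-3 + l \left(-7\right),-35 \right)} + 88232} = \frac{1}{\left(3 + 4 \left(-3 + 1 \left(-7\right)\right) \left(-11 + \left(-3 + 1 \left(-7\right)\right)\right)\right) + 88232} = \frac{1}{\left(3 + 4 \left(-3 - 7\right) \left(-11 - 10\right)\right) + 88232} = \frac{1}{\left(3 + 4 \left(-10\right) \left(-11 - 10\right)\right) + 88232} = \frac{1}{\left(3 + 4 \left(-10\right) \left(-21\right)\right) + 88232} = \frac{1}{\left(3 + 840\right) + 88232} = \frac{1}{843 + 88232} = \frac{1}{89075}$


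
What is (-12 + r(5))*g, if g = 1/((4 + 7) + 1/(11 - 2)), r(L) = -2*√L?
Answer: -27/25 - 9*√5/50 ≈ -1.4825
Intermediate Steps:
g = 9/100 (g = 1/(11 + 1/9) = 1/(11 + ⅑) = 1/(100/9) = 9/100 ≈ 0.090000)
(-12 + r(5))*g = (-12 - 2*√5)*(9/100) = -27/25 - 9*√5/50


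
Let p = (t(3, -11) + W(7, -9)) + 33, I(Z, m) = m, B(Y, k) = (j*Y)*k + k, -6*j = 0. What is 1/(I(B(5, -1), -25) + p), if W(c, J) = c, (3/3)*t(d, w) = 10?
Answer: 1/25 ≈ 0.040000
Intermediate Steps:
j = 0 (j = -⅙*0 = 0)
B(Y, k) = k (B(Y, k) = (0*Y)*k + k = 0*k + k = 0 + k = k)
t(d, w) = 10
p = 50 (p = (10 + 7) + 33 = 17 + 33 = 50)
1/(I(B(5, -1), -25) + p) = 1/(-25 + 50) = 1/25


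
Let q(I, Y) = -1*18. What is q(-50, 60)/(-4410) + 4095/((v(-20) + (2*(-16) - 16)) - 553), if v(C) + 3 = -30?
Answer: -1002641/155330 ≈ -6.4549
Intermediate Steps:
v(C) = -33 (v(C) = -3 - 30 = -33)
q(I, Y) = -18
q(-50, 60)/(-4410) + 4095/((v(-20) + (2*(-16) - 16)) - 553) = -18/(-4410) + 4095/((-33 + (2*(-16) - 16)) - 553) = -18*(-1/4410) + 4095/((-33 + (-32 - 16)) - 553) = 1/245 + 4095/((-33 - 48) - 553) = 1/245 + 4095/(-81 - 553) = 1/245 + 4095/(-634) = 1/245 + 4095*(-1/634) = 1/245 - 4095/634 = -1002641/155330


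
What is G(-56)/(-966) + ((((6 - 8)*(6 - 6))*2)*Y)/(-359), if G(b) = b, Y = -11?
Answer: 4/69 ≈ 0.057971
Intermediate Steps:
G(-56)/(-966) + ((((6 - 8)*(6 - 6))*2)*Y)/(-359) = -56/(-966) + ((((6 - 8)*(6 - 6))*2)*(-11))/(-359) = -56*(-1/966) + ((-2*0*2)*(-11))*(-1/359) = 4/69 + ((0*2)*(-11))*(-1/359) = 4/69 + (0*(-11))*(-1/359) = 4/69 + 0*(-1/359) = 4/69 + 0 = 4/69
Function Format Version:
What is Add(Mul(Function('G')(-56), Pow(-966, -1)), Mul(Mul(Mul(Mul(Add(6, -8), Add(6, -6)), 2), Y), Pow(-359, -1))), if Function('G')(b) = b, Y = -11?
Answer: Rational(4, 69) ≈ 0.057971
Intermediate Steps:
Add(Mul(Function('G')(-56), Pow(-966, -1)), Mul(Mul(Mul(Mul(Add(6, -8), Add(6, -6)), 2), Y), Pow(-359, -1))) = Add(Mul(-56, Pow(-966, -1)), Mul(Mul(Mul(Mul(Add(6, -8), Add(6, -6)), 2), -11), Pow(-359, -1))) = Add(Mul(-56, Rational(-1, 966)), Mul(Mul(Mul(Mul(-2, 0), 2), -11), Rational(-1, 359))) = Add(Rational(4, 69), Mul(Mul(Mul(0, 2), -11), Rational(-1, 359))) = Add(Rational(4, 69), Mul(Mul(0, -11), Rational(-1, 359))) = Add(Rational(4, 69), Mul(0, Rational(-1, 359))) = Add(Rational(4, 69), 0) = Rational(4, 69)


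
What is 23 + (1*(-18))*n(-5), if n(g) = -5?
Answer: 113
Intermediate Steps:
23 + (1*(-18))*n(-5) = 23 + (1*(-18))*(-5) = 23 - 18*(-5) = 23 + 90 = 113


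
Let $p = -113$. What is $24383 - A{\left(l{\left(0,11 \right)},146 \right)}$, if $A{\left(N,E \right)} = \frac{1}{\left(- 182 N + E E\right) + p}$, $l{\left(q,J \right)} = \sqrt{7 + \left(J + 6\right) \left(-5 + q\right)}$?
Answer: $\frac{121151592420}{4968691} - \frac{2 i \sqrt{78}}{4968691} \approx 24383.0 - 3.555 \cdot 10^{-6} i$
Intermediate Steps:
$l{\left(q,J \right)} = \sqrt{7 + \left(-5 + q\right) \left(6 + J\right)}$ ($l{\left(q,J \right)} = \sqrt{7 + \left(6 + J\right) \left(-5 + q\right)} = \sqrt{7 + \left(-5 + q\right) \left(6 + J\right)}$)
$A{\left(N,E \right)} = \frac{1}{-113 + E^{2} - 182 N}$ ($A{\left(N,E \right)} = \frac{1}{\left(- 182 N + E E\right) - 113} = \frac{1}{\left(- 182 N + E^{2}\right) - 113} = \frac{1}{\left(E^{2} - 182 N\right) - 113} = \frac{1}{-113 + E^{2} - 182 N}$)
$24383 - A{\left(l{\left(0,11 \right)},146 \right)} = 24383 - \frac{1}{-113 + 146^{2} - 182 \sqrt{-23 - 55 + 6 \cdot 0 + 11 \cdot 0}} = 24383 - \frac{1}{-113 + 21316 - 182 \sqrt{-23 - 55 + 0 + 0}} = 24383 - \frac{1}{-113 + 21316 - 182 \sqrt{-78}} = 24383 - \frac{1}{-113 + 21316 - 182 i \sqrt{78}} = 24383 - \frac{1}{21203 - 182 i \sqrt{78}}$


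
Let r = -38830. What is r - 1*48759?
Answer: -87589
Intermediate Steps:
r - 1*48759 = -38830 - 1*48759 = -38830 - 48759 = -87589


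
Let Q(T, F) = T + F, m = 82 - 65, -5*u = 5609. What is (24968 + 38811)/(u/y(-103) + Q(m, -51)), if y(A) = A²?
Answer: -3383157055/1809139 ≈ -1870.0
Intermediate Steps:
u = -5609/5 (u = -⅕*5609 = -5609/5 ≈ -1121.8)
m = 17
Q(T, F) = F + T
(24968 + 38811)/(u/y(-103) + Q(m, -51)) = (24968 + 38811)/(-5609/(5*((-103)²)) + (-51 + 17)) = 63779/(-5609/5/10609 - 34) = 63779/(-5609/5*1/10609 - 34) = 63779/(-5609/53045 - 34) = 63779/(-1809139/53045) = 63779*(-53045/1809139) = -3383157055/1809139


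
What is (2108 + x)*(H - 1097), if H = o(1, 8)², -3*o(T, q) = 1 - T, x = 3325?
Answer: -5960001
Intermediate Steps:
o(T, q) = -⅓ + T/3 (o(T, q) = -(1 - T)/3 = -⅓ + T/3)
H = 0 (H = (-⅓ + (⅓)*1)² = (-⅓ + ⅓)² = 0² = 0)
(2108 + x)*(H - 1097) = (2108 + 3325)*(0 - 1097) = 5433*(-1097) = -5960001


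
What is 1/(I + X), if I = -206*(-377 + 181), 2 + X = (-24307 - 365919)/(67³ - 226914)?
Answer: 73849/2981189300 ≈ 2.4772e-5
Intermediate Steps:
X = -537924/73849 (X = -2 + (-24307 - 365919)/(67³ - 226914) = -2 - 390226/(300763 - 226914) = -2 - 390226/73849 = -537924/73849 ≈ -7.2841)
I = 40376 (I = -206*(-196) = 40376)
1/(I + X) = 1/(40376 - 537924/73849) = 1/(2981189300/73849) = 73849/2981189300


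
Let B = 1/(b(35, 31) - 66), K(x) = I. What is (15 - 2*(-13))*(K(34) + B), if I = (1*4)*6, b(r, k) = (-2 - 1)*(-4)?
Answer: 53095/54 ≈ 983.24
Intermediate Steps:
b(r, k) = 12 (b(r, k) = -3*(-4) = 12)
I = 24 (I = 4*6 = 24)
K(x) = 24
B = -1/54 (B = 1/(12 - 66) = 1/(-54) = -1/54 ≈ -0.018519)
(15 - 2*(-13))*(K(34) + B) = (15 - 2*(-13))*(24 - 1/54) = (15 + 26)*(1295/54) = 41*(1295/54) = 53095/54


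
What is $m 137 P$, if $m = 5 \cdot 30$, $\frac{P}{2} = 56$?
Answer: $2301600$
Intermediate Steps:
$P = 112$ ($P = 2 \cdot 56 = 112$)
$m = 150$
$m 137 P = 150 \cdot 137 \cdot 112 = 20550 \cdot 112 = 2301600$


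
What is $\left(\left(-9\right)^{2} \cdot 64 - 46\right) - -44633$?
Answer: $49771$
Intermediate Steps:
$\left(\left(-9\right)^{2} \cdot 64 - 46\right) - -44633 = \left(81 \cdot 64 - 46\right) + 44633 = \left(5184 - 46\right) + 44633 = 5138 + 44633 = 49771$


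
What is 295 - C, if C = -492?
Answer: 787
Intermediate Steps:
295 - C = 295 - 1*(-492) = 295 + 492 = 787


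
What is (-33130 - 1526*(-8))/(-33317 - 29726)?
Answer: 20922/63043 ≈ 0.33187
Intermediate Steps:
(-33130 - 1526*(-8))/(-33317 - 29726) = (-33130 + 12208)/(-63043) = -20922*(-1/63043) = 20922/63043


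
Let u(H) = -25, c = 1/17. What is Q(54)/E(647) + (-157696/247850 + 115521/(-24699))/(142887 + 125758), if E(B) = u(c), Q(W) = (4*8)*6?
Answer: -2105029291358599/274091649768625 ≈ -7.6800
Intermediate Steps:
c = 1/17 ≈ 0.058824
Q(W) = 192 (Q(W) = 32*6 = 192)
E(B) = -25
Q(54)/E(647) + (-157696/247850 + 115521/(-24699))/(142887 + 125758) = 192/(-25) + (-157696/247850 + 115521/(-24699))/(142887 + 125758) = 192*(-1/25) + (-157696*1/247850 + 115521*(-1/24699))/268645 = -192/25 + (-78848/123925 - 38507/8233)*(1/268645) = -192/25 - 5421135559/1020274525*1/268645 = -192/25 - 5421135559/274091649768625 = -2105029291358599/274091649768625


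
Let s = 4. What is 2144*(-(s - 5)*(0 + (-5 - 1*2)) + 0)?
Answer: -15008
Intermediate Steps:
2144*(-(s - 5)*(0 + (-5 - 1*2)) + 0) = 2144*(-(4 - 5)*(0 + (-5 - 1*2)) + 0) = 2144*(-(-1)*(0 + (-5 - 2)) + 0) = 2144*(-(-1)*(0 - 7) + 0) = 2144*(-(-1)*(-7) + 0) = 2144*(-1*7 + 0) = 2144*(-7 + 0) = 2144*(-7) = -15008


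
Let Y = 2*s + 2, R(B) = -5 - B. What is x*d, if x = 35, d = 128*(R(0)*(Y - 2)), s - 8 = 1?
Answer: -403200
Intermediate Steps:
s = 9 (s = 8 + 1 = 9)
Y = 20 (Y = 2*9 + 2 = 18 + 2 = 20)
d = -11520 (d = 128*((-5 - 1*0)*(20 - 2)) = 128*((-5 + 0)*18) = 128*(-5*18) = 128*(-90) = -11520)
x*d = 35*(-11520) = -403200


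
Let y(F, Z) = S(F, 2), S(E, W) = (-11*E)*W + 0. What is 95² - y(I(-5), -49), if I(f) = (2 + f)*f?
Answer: 9355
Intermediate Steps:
I(f) = f*(2 + f)
S(E, W) = -11*E*W (S(E, W) = -11*E*W + 0 = -11*E*W)
y(F, Z) = -22*F (y(F, Z) = -11*F*2 = -22*F)
95² - y(I(-5), -49) = 95² - (-22)*(-5*(2 - 5)) = 9025 - (-22)*(-5*(-3)) = 9025 - (-22)*15 = 9025 - 1*(-330) = 9025 + 330 = 9355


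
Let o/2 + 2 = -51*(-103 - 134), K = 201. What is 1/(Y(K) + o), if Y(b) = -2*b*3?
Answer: 1/22964 ≈ 4.3546e-5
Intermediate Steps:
Y(b) = -6*b
o = 24170 (o = -4 + 2*(-51*(-103 - 134)) = -4 + 2*(-51*(-237)) = -4 + 2*12087 = -4 + 24174 = 24170)
1/(Y(K) + o) = 1/(-6*201 + 24170) = 1/(-1206 + 24170) = 1/22964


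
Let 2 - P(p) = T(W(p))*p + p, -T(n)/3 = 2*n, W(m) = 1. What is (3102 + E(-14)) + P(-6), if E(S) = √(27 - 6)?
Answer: 3074 + √21 ≈ 3078.6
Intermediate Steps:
E(S) = √21
T(n) = -6*n
P(p) = 2 + 5*p (P(p) = 2 - ((-6*1)*p + p) = 2 - (-6*p + p) = 2 - (-5)*p = 2 + 5*p)
(3102 + E(-14)) + P(-6) = (3102 + √21) + (2 + 5*(-6)) = (3102 + √21) + (2 - 30) = (3102 + √21) - 28 = 3074 + √21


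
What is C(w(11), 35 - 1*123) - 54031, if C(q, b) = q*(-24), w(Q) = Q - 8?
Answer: -54103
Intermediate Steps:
w(Q) = -8 + Q
C(q, b) = -24*q
C(w(11), 35 - 1*123) - 54031 = -24*(-8 + 11) - 54031 = -24*3 - 54031 = -72 - 54031 = -54103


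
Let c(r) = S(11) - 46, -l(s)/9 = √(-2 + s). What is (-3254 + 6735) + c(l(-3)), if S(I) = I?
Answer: 3446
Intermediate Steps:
l(s) = -9*√(-2 + s)
c(r) = -35 (c(r) = 11 - 46 = -35)
(-3254 + 6735) + c(l(-3)) = (-3254 + 6735) - 35 = 3481 - 35 = 3446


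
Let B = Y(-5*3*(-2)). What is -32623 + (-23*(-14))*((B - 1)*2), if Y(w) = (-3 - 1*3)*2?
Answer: -40995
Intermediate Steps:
Y(w) = -12 (Y(w) = (-3 - 3)*2 = -6*2 = -12)
B = -12
-32623 + (-23*(-14))*((B - 1)*2) = -32623 + (-23*(-14))*((-12 - 1)*2) = -32623 + 322*(-13*2) = -32623 + 322*(-26) = -32623 - 8372 = -40995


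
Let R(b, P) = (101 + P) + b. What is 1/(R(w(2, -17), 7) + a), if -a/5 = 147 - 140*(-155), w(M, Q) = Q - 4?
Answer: -1/109148 ≈ -9.1619e-6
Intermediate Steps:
w(M, Q) = -4 + Q
R(b, P) = 101 + P + b
a = -109235 (a = -5*(147 - 140*(-155)) = -5*(147 + 21700) = -5*21847 = -109235)
1/(R(w(2, -17), 7) + a) = 1/((101 + 7 + (-4 - 17)) - 109235) = 1/((101 + 7 - 21) - 109235) = 1/(87 - 109235) = 1/(-109148) = -1/109148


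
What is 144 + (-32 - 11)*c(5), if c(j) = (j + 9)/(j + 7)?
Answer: 563/6 ≈ 93.833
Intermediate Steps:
c(j) = (9 + j)/(7 + j)
144 + (-32 - 11)*c(5) = 144 + (-32 - 11)*((9 + 5)/(7 + 5)) = 144 - 43*14/12 = 144 - 43*7/6 = 144 - 301/6 = 563/6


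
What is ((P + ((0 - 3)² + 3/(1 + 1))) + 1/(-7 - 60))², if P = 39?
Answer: 43970161/17956 ≈ 2448.8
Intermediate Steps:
((P + ((0 - 3)² + 3/(1 + 1))) + 1/(-7 - 60))² = ((39 + ((0 - 3)² + 3/(1 + 1))) + 1/(-7 - 60))² = ((39 + ((-3)² + 3/2)) + 1/(-67))² = ((39 + (9 + (½)*3)) - 1/67)² = ((39 + (9 + 3/2)) - 1/67)² = ((39 + 21/2) - 1/67)² = (99/2 - 1/67)² = (6631/134)² = 43970161/17956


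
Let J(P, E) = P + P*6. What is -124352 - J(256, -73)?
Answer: -126144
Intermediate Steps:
J(P, E) = 7*P (J(P, E) = P + 6*P = 7*P)
-124352 - J(256, -73) = -124352 - 7*256 = -124352 - 1*1792 = -124352 - 1792 = -126144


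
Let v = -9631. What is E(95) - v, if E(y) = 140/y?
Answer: 183017/19 ≈ 9632.5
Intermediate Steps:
E(95) - v = 140/95 - 1*(-9631) = 140*(1/95) + 9631 = 28/19 + 9631 = 183017/19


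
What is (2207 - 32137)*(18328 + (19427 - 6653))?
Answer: -930882860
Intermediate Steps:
(2207 - 32137)*(18328 + (19427 - 6653)) = -29930*(18328 + 12774) = -29930*31102 = -930882860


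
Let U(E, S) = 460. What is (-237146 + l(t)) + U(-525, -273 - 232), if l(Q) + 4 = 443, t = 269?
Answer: -236247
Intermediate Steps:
l(Q) = 439 (l(Q) = -4 + 443 = 439)
(-237146 + l(t)) + U(-525, -273 - 232) = (-237146 + 439) + 460 = -236707 + 460 = -236247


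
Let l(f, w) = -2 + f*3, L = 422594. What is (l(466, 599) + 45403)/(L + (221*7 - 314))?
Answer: 46799/423827 ≈ 0.11042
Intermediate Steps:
l(f, w) = -2 + 3*f
(l(466, 599) + 45403)/(L + (221*7 - 314)) = ((-2 + 3*466) + 45403)/(422594 + (221*7 - 314)) = ((-2 + 1398) + 45403)/(422594 + (1547 - 314)) = (1396 + 45403)/(422594 + 1233) = 46799/423827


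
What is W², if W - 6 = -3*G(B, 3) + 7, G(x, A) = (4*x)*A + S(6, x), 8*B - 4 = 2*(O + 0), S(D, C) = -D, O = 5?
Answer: 1024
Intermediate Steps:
B = 7/4 (B = ½ + (2*(5 + 0))/8 = ½ + (2*5)/8 = ½ + (⅛)*10 = ½ + 5/4 = 7/4 ≈ 1.7500)
G(x, A) = -6 + 4*A*x (G(x, A) = (4*x)*A - 1*6 = 4*A*x - 6 = -6 + 4*A*x)
W = -32 (W = 6 + (-3*(-6 + 4*3*(7/4)) + 7) = 6 + (-3*(-6 + 21) + 7) = 6 + (-3*15 + 7) = 6 + (-45 + 7) = 6 - 38 = -32)
W² = (-32)² = 1024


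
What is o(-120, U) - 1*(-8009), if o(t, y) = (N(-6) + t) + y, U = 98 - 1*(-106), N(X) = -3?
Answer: 8090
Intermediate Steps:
U = 204 (U = 98 + 106 = 204)
o(t, y) = -3 + t + y (o(t, y) = (-3 + t) + y = -3 + t + y)
o(-120, U) - 1*(-8009) = (-3 - 120 + 204) - 1*(-8009) = 81 + 8009 = 8090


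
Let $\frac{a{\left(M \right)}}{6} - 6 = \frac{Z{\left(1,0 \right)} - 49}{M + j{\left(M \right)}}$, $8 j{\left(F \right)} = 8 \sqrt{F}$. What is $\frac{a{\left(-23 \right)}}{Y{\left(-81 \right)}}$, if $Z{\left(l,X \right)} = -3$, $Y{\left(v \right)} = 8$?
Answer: $\frac{49}{8} + \frac{13 i \sqrt{23}}{184} \approx 6.125 + 0.33884 i$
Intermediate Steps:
$j{\left(F \right)} = \sqrt{F}$ ($j{\left(F \right)} = \frac{8 \sqrt{F}}{8} = \sqrt{F}$)
$a{\left(M \right)} = 36 - \frac{312}{M + \sqrt{M}}$ ($a{\left(M \right)} = 36 + 6 \frac{-3 - 49}{M + \sqrt{M}} = 36 + 6 \left(- \frac{52}{M + \sqrt{M}}\right) = 36 - \frac{312}{M + \sqrt{M}}$)
$\frac{a{\left(-23 \right)}}{Y{\left(-81 \right)}} = \frac{12 \frac{1}{-23 + \sqrt{-23}} \left(-26 + 3 \left(-23\right) + 3 \sqrt{-23}\right)}{8} = \frac{12 \left(-26 - 69 + 3 i \sqrt{23}\right)}{-23 + i \sqrt{23}} \cdot \frac{1}{8} = \frac{12 \left(-95 + 3 i \sqrt{23}\right)}{-23 + i \sqrt{23}} \cdot \frac{1}{8} = \frac{3 \left(-95 + 3 i \sqrt{23}\right)}{2 \left(-23 + i \sqrt{23}\right)}$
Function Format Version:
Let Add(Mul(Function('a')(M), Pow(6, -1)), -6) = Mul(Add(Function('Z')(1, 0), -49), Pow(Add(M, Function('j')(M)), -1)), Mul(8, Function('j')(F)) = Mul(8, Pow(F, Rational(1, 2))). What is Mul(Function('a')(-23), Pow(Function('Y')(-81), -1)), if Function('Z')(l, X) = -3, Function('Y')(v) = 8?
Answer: Add(Rational(49, 8), Mul(Rational(13, 184), I, Pow(23, Rational(1, 2)))) ≈ Add(6.1250, Mul(0.33884, I))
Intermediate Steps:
Function('j')(F) = Pow(F, Rational(1, 2)) (Function('j')(F) = Mul(Rational(1, 8), Mul(8, Pow(F, Rational(1, 2)))) = Pow(F, Rational(1, 2)))
Function('a')(M) = Add(36, Mul(-312, Pow(Add(M, Pow(M, Rational(1, 2))), -1))) (Function('a')(M) = Add(36, Mul(6, Mul(Add(-3, -49), Pow(Add(M, Pow(M, Rational(1, 2))), -1)))) = Add(36, Mul(6, Mul(-52, Pow(Add(M, Pow(M, Rational(1, 2))), -1)))) = Add(36, Mul(-312, Pow(Add(M, Pow(M, Rational(1, 2))), -1))))
Mul(Function('a')(-23), Pow(Function('Y')(-81), -1)) = Mul(Mul(12, Pow(Add(-23, Pow(-23, Rational(1, 2))), -1), Add(-26, Mul(3, -23), Mul(3, Pow(-23, Rational(1, 2))))), Pow(8, -1)) = Mul(Mul(12, Pow(Add(-23, Mul(I, Pow(23, Rational(1, 2)))), -1), Add(-26, -69, Mul(3, Mul(I, Pow(23, Rational(1, 2)))))), Rational(1, 8)) = Mul(Mul(12, Pow(Add(-23, Mul(I, Pow(23, Rational(1, 2)))), -1), Add(-26, -69, Mul(3, I, Pow(23, Rational(1, 2))))), Rational(1, 8)) = Mul(Mul(12, Pow(Add(-23, Mul(I, Pow(23, Rational(1, 2)))), -1), Add(-95, Mul(3, I, Pow(23, Rational(1, 2))))), Rational(1, 8)) = Mul(Rational(3, 2), Pow(Add(-23, Mul(I, Pow(23, Rational(1, 2)))), -1), Add(-95, Mul(3, I, Pow(23, Rational(1, 2)))))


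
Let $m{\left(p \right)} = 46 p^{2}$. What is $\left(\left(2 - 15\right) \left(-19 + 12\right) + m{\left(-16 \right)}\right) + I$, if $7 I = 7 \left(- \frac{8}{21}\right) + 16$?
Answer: $\frac{249247}{21} \approx 11869.0$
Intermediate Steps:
$I = \frac{40}{21}$ ($I = \frac{7 \left(- \frac{8}{21}\right) + 16}{7} = \frac{- \frac{8}{3} + 16}{7} = \frac{1}{7} \cdot \frac{40}{3} = \frac{40}{21} \approx 1.9048$)
$\left(\left(2 - 15\right) \left(-19 + 12\right) + m{\left(-16 \right)}\right) + I = \left(\left(2 - 15\right) \left(-19 + 12\right) + 46 \left(-16\right)^{2}\right) + \frac{40}{21} = \left(\left(2 - 15\right) \left(-7\right) + 46 \cdot 256\right) + \frac{40}{21} = \left(\left(-13\right) \left(-7\right) + 11776\right) + \frac{40}{21} = \left(91 + 11776\right) + \frac{40}{21} = 11867 + \frac{40}{21} = \frac{249247}{21}$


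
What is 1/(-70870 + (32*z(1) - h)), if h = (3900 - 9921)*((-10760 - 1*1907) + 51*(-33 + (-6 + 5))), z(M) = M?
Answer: -1/86779259 ≈ -1.1523e-8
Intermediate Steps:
h = 86708421 (h = -6021*((-10760 - 1907) + 51*(-33 - 1)) = -6021*(-12667 + 51*(-34)) = -6021*(-12667 - 1734) = -6021*(-14401) = 86708421)
1/(-70870 + (32*z(1) - h)) = 1/(-70870 + (32*1 - 1*86708421)) = 1/(-70870 + (32 - 86708421)) = 1/(-70870 - 86708389) = 1/(-86779259) = -1/86779259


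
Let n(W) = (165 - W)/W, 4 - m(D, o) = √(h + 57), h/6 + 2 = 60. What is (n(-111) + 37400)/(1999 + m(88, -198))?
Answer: 692891781/37107337 + 3113343*√5/37107337 ≈ 18.860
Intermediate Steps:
h = 348 (h = -12 + 6*60 = -12 + 360 = 348)
m(D, o) = 4 - 9*√5 (m(D, o) = 4 - √(348 + 57) = 4 - √405 = 4 - 9*√5)
n(W) = (165 - W)/W
(n(-111) + 37400)/(1999 + m(88, -198)) = ((165 - 1*(-111))/(-111) + 37400)/(1999 + (4 - 9*√5)) = (-(165 + 111)/111 + 37400)/(2003 - 9*√5) = (-1/111*276 + 37400)/(2003 - 9*√5) = (-92/37 + 37400)/(2003 - 9*√5) = 1383708/(37*(2003 - 9*√5))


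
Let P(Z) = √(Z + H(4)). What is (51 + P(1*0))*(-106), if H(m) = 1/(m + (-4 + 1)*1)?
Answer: -5512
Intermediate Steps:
H(m) = 1/(-3 + m) (H(m) = 1/(m - 3*1) = 1/(m - 3) = 1/(-3 + m))
P(Z) = √(1 + Z) (P(Z) = √(Z + 1/(-3 + 4)) = √(Z + 1/1) = √(Z + 1) = √(1 + Z))
(51 + P(1*0))*(-106) = (51 + √(1 + 1*0))*(-106) = (51 + √(1 + 0))*(-106) = (51 + √1)*(-106) = (51 + 1)*(-106) = 52*(-106) = -5512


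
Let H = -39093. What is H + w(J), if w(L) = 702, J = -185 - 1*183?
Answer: -38391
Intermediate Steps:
J = -368 (J = -185 - 183 = -368)
H + w(J) = -39093 + 702 = -38391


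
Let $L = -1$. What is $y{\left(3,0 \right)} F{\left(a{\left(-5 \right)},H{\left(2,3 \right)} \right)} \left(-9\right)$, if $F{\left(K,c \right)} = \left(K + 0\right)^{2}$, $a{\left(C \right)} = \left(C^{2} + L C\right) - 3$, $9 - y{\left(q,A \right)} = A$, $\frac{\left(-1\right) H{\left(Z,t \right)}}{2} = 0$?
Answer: $-59049$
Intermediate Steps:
$H{\left(Z,t \right)} = 0$ ($H{\left(Z,t \right)} = \left(-2\right) 0 = 0$)
$y{\left(q,A \right)} = 9 - A$
$a{\left(C \right)} = -3 + C^{2} - C$ ($a{\left(C \right)} = \left(C^{2} - C\right) - 3 = -3 + C^{2} - C$)
$F{\left(K,c \right)} = K^{2}$
$y{\left(3,0 \right)} F{\left(a{\left(-5 \right)},H{\left(2,3 \right)} \right)} \left(-9\right) = \left(9 - 0\right) \left(-3 + \left(-5\right)^{2} - -5\right)^{2} \left(-9\right) = \left(9 + 0\right) \left(-3 + 25 + 5\right)^{2} \left(-9\right) = 9 \cdot 27^{2} \left(-9\right) = 9 \cdot 729 \left(-9\right) = 6561 \left(-9\right) = -59049$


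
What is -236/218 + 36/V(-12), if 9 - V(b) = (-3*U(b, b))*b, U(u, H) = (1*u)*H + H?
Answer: -62622/57443 ≈ -1.0902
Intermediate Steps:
U(u, H) = H + H*u (U(u, H) = u*H + H = H*u + H = H + H*u)
V(b) = 9 + 3*b²*(1 + b) (V(b) = 9 - (-3*b*(1 + b))*b = 9 - (-3)*b²*(1 + b) = 9 + 3*b²*(1 + b))
-236/218 + 36/V(-12) = -236/218 + 36/(9 + 3*(-12)²*(1 - 12)) = -236*1/218 + 36/(9 + 3*144*(-11)) = -118/109 + 36/(9 - 4752) = -118/109 + 36/(-4743) = -118/109 + 36*(-1/4743) = -118/109 - 4/527 = -62622/57443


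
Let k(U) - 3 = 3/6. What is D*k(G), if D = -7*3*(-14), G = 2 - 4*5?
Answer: 1029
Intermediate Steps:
G = -18 (G = 2 - 20 = -18)
D = 294 (D = -21*(-14) = 294)
k(U) = 7/2 (k(U) = 3 + 3/6 = 3 + 3*(⅙) = 3 + ½ = 7/2)
D*k(G) = 294*(7/2) = 1029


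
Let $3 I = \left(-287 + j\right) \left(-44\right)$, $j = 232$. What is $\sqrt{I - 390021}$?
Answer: $\frac{i \sqrt{3502929}}{3} \approx 623.87 i$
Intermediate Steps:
$I = \frac{2420}{3}$ ($I = \frac{\left(-287 + 232\right) \left(-44\right)}{3} = \frac{\left(-55\right) \left(-44\right)}{3} = \frac{1}{3} \cdot 2420 = \frac{2420}{3} \approx 806.67$)
$\sqrt{I - 390021} = \sqrt{\frac{2420}{3} - 390021} = \sqrt{- \frac{1167643}{3}} = \frac{i \sqrt{3502929}}{3}$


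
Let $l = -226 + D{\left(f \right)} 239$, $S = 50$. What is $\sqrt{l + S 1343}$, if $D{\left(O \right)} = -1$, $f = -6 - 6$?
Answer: $\sqrt{66685} \approx 258.23$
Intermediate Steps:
$f = -12$
$l = -465$ ($l = -226 - 239 = -465$)
$\sqrt{l + S 1343} = \sqrt{-465 + 50 \cdot 1343} = \sqrt{-465 + 67150} = \sqrt{66685}$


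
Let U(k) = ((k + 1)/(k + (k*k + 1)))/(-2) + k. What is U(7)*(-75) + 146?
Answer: -7101/19 ≈ -373.74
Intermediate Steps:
U(k) = k - (1 + k)/(2*(1 + k + k²)) (U(k) = ((1 + k)/(k + (k² + 1)))*(-½) + k = ((1 + k)/(k + (1 + k²)))*(-½) + k = ((1 + k)/(1 + k + k²))*(-½) + k = -(1 + k)/(2*(1 + k + k²)) + k = k - (1 + k)/(2*(1 + k + k²)))
U(7)*(-75) + 146 = ((-½ + 7² + 7³ + (½)*7)/(1 + 7 + 7²))*(-75) + 146 = ((-½ + 49 + 343 + 7/2)/(1 + 7 + 49))*(-75) + 146 = (395/57)*(-75) + 146 = -9875/19 + 146 = -7101/19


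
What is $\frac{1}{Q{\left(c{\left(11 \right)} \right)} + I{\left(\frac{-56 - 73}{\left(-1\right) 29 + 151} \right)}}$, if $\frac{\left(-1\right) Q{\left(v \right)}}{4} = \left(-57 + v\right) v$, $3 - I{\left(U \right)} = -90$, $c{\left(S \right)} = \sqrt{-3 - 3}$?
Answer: $- \frac{i}{- 117 i + 228 \sqrt{6}} \approx 0.00035934 - 0.0017153 i$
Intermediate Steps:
$c{\left(S \right)} = i \sqrt{6}$ ($c{\left(S \right)} = \sqrt{-6} = i \sqrt{6}$)
$I{\left(U \right)} = 93$ ($I{\left(U \right)} = 3 - -90 = 3 + 90 = 93$)
$Q{\left(v \right)} = - 4 v \left(-57 + v\right)$ ($Q{\left(v \right)} = - 4 \left(-57 + v\right) v = - 4 v \left(-57 + v\right)$)
$\frac{1}{Q{\left(c{\left(11 \right)} \right)} + I{\left(\frac{-56 - 73}{\left(-1\right) 29 + 151} \right)}} = \frac{1}{4 i \sqrt{6} \left(57 - i \sqrt{6}\right) + 93} = \frac{1}{93 + 4 i \sqrt{6} \left(57 - i \sqrt{6}\right)}$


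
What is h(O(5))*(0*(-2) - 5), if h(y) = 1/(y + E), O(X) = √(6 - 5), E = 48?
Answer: -5/49 ≈ -0.10204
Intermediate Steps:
O(X) = 1 (O(X) = √1 = 1)
h(y) = 1/(48 + y) (h(y) = 1/(y + 48) = 1/(48 + y))
h(O(5))*(0*(-2) - 5) = (0*(-2) - 5)/(48 + 1) = (0 - 5)/49 = (1/49)*(-5) = -5/49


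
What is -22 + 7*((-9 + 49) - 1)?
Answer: 251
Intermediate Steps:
-22 + 7*((-9 + 49) - 1) = -22 + 7*(40 - 1) = -22 + 7*39 = -22 + 273 = 251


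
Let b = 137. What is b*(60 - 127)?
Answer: -9179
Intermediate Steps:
b*(60 - 127) = 137*(60 - 127) = 137*(-67) = -9179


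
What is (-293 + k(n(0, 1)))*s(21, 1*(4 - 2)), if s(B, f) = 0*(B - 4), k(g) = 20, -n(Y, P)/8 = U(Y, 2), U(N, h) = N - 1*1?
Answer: 0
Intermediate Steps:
U(N, h) = -1 + N (U(N, h) = N - 1 = -1 + N)
n(Y, P) = 8 - 8*Y (n(Y, P) = -8*(-1 + Y) = 8 - 8*Y)
s(B, f) = 0 (s(B, f) = 0*(-4 + B) = 0)
(-293 + k(n(0, 1)))*s(21, 1*(4 - 2)) = (-293 + 20)*0 = -273*0 = 0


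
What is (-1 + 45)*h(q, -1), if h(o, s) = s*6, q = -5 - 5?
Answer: -264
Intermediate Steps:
q = -10
h(o, s) = 6*s
(-1 + 45)*h(q, -1) = (-1 + 45)*(6*(-1)) = 44*(-6) = -264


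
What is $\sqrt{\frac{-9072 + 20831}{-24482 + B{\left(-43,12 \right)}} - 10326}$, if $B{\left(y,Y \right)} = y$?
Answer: $\frac{i \sqrt{27605003081}}{1635} \approx 101.62 i$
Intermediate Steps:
$\sqrt{\frac{-9072 + 20831}{-24482 + B{\left(-43,12 \right)}} - 10326} = \sqrt{\frac{-9072 + 20831}{-24482 - 43} - 10326} = \sqrt{\frac{11759}{-24525} - 10326} = \sqrt{11759 \left(- \frac{1}{24525}\right) - 10326} = \sqrt{- \frac{11759}{24525} - 10326} = \sqrt{- \frac{253256909}{24525}} = \frac{i \sqrt{27605003081}}{1635}$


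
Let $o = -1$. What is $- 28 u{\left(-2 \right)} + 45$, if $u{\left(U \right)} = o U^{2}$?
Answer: $157$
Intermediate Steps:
$u{\left(U \right)} = - U^{2}$
$- 28 u{\left(-2 \right)} + 45 = - 28 \left(- \left(-2\right)^{2}\right) + 45 = - 28 \left(\left(-1\right) 4\right) + 45 = \left(-28\right) \left(-4\right) + 45 = 112 + 45 = 157$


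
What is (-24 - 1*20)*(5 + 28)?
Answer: -1452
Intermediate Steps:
(-24 - 1*20)*(5 + 28) = (-24 - 20)*33 = -44*33 = -1452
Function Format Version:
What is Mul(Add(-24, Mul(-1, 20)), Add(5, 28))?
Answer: -1452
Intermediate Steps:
Mul(Add(-24, Mul(-1, 20)), Add(5, 28)) = Mul(Add(-24, -20), 33) = Mul(-44, 33) = -1452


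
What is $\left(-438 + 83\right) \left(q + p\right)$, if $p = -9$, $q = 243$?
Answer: $-83070$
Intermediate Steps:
$\left(-438 + 83\right) \left(q + p\right) = \left(-438 + 83\right) \left(243 - 9\right) = \left(-355\right) 234 = -83070$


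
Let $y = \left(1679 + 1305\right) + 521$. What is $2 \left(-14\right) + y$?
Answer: $3477$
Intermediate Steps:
$y = 3505$ ($y = 2984 + 521 = 3505$)
$2 \left(-14\right) + y = 2 \left(-14\right) + 3505 = -28 + 3505 = 3477$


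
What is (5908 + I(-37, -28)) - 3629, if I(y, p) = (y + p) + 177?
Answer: 2391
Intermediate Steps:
I(y, p) = 177 + p + y (I(y, p) = (p + y) + 177 = 177 + p + y)
(5908 + I(-37, -28)) - 3629 = (5908 + (177 - 28 - 37)) - 3629 = (5908 + 112) - 3629 = 6020 - 3629 = 2391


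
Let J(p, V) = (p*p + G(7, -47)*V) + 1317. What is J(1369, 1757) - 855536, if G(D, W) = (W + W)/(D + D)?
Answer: 1008145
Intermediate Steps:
G(D, W) = W/D (G(D, W) = (2*W)/((2*D)) = (2*W)*(1/(2*D)) = W/D)
J(p, V) = 1317 + p**2 - 47*V/7 (J(p, V) = (p*p + (-47/7)*V) + 1317 = (p**2 + (-47*1/7)*V) + 1317 = (p**2 - 47*V/7) + 1317 = 1317 + p**2 - 47*V/7)
J(1369, 1757) - 855536 = (1317 + 1369**2 - 47/7*1757) - 855536 = (1317 + 1874161 - 11797) - 855536 = 1863681 - 855536 = 1008145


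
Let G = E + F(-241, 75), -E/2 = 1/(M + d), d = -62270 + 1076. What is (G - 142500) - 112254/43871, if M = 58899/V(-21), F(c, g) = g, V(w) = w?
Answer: -2799244627622945/19653813161 ≈ -1.4243e+5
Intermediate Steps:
d = -61194
M = -19633/7 (M = 58899/(-21) = 58899*(-1/21) = -19633/7 ≈ -2804.7)
E = 14/447991 (E = -2/(-19633/7 - 61194) = -2/(-447991/7) = -2*(-7/447991) = 14/447991 ≈ 3.1251e-5)
G = 33599339/447991 (G = 14/447991 + 75 = 33599339/447991 ≈ 75.000)
(G - 142500) - 112254/43871 = (33599339/447991 - 142500) - 112254/43871 = -63805118161/447991 - 112254*1/43871 = -63805118161/447991 - 112254/43871 = -2799244627622945/19653813161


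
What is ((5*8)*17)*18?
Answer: 12240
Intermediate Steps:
((5*8)*17)*18 = (40*17)*18 = 680*18 = 12240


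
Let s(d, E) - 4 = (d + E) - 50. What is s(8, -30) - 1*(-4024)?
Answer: 3956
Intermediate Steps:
s(d, E) = -46 + E + d (s(d, E) = 4 + ((d + E) - 50) = 4 + ((E + d) - 50) = 4 + (-50 + E + d) = -46 + E + d)
s(8, -30) - 1*(-4024) = (-46 - 30 + 8) - 1*(-4024) = -68 + 4024 = 3956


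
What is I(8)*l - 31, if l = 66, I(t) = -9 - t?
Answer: -1153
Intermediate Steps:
I(8)*l - 31 = (-9 - 1*8)*66 - 31 = (-9 - 8)*66 - 31 = -17*66 - 31 = -1122 - 31 = -1153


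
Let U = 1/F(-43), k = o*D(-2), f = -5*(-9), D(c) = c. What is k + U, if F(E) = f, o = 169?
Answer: -15209/45 ≈ -337.98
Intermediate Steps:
f = 45
F(E) = 45
k = -338 (k = 169*(-2) = -338)
U = 1/45 ≈ 0.022222
k + U = -338 + 1/45 = -15209/45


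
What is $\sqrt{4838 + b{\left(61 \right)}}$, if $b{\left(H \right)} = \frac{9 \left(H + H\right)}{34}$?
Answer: $\frac{\sqrt{1407515}}{17} \approx 69.787$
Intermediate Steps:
$b{\left(H \right)} = \frac{9 H}{17}$ ($b{\left(H \right)} = 9 \cdot 2 H \frac{1}{34} = 18 H \frac{1}{34} = \frac{9 H}{17}$)
$\sqrt{4838 + b{\left(61 \right)}} = \sqrt{4838 + \frac{9}{17} \cdot 61} = \sqrt{4838 + \frac{549}{17}} = \sqrt{\frac{82795}{17}} = \frac{\sqrt{1407515}}{17}$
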